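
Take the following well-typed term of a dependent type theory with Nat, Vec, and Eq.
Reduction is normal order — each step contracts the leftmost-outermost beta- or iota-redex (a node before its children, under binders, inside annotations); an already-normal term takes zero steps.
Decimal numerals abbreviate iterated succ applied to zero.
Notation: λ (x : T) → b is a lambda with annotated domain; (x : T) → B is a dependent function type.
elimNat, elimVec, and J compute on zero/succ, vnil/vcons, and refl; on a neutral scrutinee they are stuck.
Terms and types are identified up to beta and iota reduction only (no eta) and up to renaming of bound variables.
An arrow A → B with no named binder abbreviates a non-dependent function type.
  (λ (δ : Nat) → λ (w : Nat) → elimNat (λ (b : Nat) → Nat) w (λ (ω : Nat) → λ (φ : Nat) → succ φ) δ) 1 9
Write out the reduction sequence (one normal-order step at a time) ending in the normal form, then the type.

reduction (normal order):
  (λ (δ : Nat) → λ (w : Nat) → elimNat (λ (b : Nat) → Nat) w (λ (ω : Nat) → λ (φ : Nat) → succ φ) δ) 1 9
  ~> (λ (δ : Nat) → elimNat (λ (w : Nat) → Nat) δ (λ (b : Nat) → λ (ω : Nat) → succ ω) 1) 9
  ~> elimNat (λ (δ : Nat) → Nat) 9 (λ (w : Nat) → λ (b : Nat) → succ b) 1
  ~> (λ (δ : Nat) → λ (w : Nat) → succ w) 0 (elimNat (λ (b : Nat) → Nat) 9 (λ (ω : Nat) → λ (φ : Nat) → succ φ) 0)
  ~> (λ (δ : Nat) → succ δ) (elimNat (λ (w : Nat) → Nat) 9 (λ (b : Nat) → λ (ω : Nat) → succ ω) 0)
  ~> succ (elimNat (λ (δ : Nat) → Nat) 9 (λ (w : Nat) → λ (b : Nat) → succ b) 0)
  ~> 10
type:
  Nat


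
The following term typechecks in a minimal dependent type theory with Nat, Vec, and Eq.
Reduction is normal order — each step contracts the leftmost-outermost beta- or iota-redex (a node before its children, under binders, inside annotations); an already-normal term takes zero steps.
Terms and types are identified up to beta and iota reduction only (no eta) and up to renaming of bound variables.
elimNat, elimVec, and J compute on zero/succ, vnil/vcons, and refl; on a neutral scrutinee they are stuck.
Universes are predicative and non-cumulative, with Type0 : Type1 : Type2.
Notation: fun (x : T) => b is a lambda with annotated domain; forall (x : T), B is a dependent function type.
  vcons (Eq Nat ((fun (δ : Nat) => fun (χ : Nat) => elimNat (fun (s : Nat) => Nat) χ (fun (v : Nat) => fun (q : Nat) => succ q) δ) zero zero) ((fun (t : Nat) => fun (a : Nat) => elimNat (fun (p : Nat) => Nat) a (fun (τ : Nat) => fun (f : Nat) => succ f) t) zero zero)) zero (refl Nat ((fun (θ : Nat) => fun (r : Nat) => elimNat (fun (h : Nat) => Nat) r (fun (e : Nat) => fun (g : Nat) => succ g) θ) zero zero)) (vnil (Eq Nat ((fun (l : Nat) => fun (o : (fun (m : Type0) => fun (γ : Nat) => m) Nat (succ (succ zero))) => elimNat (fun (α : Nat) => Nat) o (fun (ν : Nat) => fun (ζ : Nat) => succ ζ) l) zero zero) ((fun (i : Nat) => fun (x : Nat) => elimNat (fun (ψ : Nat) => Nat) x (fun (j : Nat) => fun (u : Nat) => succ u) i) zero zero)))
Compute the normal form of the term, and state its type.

reduced normal form:
  vcons (Eq Nat zero zero) zero (refl Nat zero) (vnil (Eq Nat zero zero))
the term's type:
  Vec (Eq Nat zero zero) (succ zero)
observation: the leftmost-outermost redex is a beta-redex, and normalization takes 15 steps.


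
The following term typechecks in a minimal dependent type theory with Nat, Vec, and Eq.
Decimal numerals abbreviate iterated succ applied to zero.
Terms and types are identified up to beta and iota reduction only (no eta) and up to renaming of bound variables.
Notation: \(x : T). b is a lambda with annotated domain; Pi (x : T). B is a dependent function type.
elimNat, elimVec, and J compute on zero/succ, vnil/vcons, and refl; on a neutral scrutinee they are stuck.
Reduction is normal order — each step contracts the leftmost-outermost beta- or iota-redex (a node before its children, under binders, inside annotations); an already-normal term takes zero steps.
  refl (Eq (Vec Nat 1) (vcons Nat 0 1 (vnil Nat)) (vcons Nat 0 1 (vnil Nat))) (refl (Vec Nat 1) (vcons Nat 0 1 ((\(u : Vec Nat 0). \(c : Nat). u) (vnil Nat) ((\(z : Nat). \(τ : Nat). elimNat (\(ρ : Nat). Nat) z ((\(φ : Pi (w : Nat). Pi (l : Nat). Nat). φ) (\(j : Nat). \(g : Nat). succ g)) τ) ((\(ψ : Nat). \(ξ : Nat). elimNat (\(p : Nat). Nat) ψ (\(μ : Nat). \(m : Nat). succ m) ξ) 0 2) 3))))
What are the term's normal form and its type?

reduced normal form:
  refl (Eq (Vec Nat 1) (vcons Nat 0 1 (vnil Nat)) (vcons Nat 0 1 (vnil Nat))) (refl (Vec Nat 1) (vcons Nat 0 1 (vnil Nat)))
type:
  Eq (Eq (Vec Nat 1) (vcons Nat 0 1 (vnil Nat)) (vcons Nat 0 1 (vnil Nat))) (refl (Vec Nat 1) (vcons Nat 0 1 (vnil Nat))) (refl (Vec Nat 1) (vcons Nat 0 1 (vnil Nat)))


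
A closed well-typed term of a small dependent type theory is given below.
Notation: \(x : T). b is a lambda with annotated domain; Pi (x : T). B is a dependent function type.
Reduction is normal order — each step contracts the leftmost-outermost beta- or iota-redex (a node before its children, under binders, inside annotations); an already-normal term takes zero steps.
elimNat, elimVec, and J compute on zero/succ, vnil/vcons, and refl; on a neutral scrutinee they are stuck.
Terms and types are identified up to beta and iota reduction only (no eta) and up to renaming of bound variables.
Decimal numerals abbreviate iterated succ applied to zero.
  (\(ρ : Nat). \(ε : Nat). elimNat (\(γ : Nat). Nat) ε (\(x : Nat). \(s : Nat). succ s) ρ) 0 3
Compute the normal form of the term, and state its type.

normal form:
  3
inferred type:
  Nat
observation: the term reaches its normal form after 3 normal-order steps.


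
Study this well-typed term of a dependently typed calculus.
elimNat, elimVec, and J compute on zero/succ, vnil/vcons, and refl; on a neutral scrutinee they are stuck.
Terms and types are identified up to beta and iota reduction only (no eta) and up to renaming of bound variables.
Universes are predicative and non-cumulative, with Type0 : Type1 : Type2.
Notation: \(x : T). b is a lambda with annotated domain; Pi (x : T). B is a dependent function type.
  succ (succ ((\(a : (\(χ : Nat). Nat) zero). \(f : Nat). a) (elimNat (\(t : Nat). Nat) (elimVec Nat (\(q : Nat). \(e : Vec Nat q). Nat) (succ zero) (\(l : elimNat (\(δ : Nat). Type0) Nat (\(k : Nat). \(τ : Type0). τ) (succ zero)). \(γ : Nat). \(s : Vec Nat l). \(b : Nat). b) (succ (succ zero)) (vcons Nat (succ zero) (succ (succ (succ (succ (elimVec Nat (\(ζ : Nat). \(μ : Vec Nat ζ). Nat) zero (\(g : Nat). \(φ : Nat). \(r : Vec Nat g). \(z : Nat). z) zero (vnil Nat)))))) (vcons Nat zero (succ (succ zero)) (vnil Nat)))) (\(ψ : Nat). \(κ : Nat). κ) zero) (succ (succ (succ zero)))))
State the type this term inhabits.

the term's type:
  Nat


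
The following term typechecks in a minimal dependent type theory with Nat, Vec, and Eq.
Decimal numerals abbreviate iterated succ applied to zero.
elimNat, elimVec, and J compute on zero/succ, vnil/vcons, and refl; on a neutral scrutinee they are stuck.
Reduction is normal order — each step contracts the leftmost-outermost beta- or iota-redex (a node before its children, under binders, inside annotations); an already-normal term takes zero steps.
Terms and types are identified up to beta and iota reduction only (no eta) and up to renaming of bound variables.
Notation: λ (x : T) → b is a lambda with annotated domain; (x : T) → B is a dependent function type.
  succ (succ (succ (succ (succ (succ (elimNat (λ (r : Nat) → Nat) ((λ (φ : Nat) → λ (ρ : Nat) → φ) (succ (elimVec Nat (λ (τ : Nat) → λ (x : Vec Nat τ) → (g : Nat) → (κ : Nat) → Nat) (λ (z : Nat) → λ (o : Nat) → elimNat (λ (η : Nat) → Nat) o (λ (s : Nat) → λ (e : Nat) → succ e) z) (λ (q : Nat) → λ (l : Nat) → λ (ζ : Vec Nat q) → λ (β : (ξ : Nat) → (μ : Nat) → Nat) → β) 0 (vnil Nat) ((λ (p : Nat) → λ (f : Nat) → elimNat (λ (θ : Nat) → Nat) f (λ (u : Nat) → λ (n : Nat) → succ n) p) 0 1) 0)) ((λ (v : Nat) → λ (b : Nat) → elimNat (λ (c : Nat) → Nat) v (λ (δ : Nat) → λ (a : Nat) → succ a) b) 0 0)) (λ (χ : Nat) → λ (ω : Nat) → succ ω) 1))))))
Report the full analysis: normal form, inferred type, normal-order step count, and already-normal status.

reduced normal form:
  9
inferred type:
  Nat
reduction steps (normal order): 16
already normal: no
first contracted redex: an elimNat iota-redex


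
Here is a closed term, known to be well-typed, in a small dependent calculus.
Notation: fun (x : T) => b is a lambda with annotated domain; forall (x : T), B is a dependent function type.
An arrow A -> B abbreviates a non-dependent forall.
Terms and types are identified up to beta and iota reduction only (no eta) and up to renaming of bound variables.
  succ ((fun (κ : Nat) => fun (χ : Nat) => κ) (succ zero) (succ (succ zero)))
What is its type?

type:
  Nat


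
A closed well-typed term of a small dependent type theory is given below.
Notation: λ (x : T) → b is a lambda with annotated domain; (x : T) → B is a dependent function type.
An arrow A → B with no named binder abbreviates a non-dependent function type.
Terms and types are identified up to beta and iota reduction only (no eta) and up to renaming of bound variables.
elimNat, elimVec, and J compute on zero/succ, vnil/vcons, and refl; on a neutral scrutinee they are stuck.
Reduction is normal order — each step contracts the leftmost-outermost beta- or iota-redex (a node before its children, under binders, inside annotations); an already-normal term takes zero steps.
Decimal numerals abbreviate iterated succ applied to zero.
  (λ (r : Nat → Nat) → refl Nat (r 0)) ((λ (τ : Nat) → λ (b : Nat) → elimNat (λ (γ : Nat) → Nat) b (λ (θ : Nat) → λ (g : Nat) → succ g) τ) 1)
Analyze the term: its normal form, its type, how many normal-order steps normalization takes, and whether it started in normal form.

resulting normal form:
  refl Nat 1
type:
  Eq Nat 1 1
reduction steps (normal order): 7
started in normal form: no
first redex: a beta-redex


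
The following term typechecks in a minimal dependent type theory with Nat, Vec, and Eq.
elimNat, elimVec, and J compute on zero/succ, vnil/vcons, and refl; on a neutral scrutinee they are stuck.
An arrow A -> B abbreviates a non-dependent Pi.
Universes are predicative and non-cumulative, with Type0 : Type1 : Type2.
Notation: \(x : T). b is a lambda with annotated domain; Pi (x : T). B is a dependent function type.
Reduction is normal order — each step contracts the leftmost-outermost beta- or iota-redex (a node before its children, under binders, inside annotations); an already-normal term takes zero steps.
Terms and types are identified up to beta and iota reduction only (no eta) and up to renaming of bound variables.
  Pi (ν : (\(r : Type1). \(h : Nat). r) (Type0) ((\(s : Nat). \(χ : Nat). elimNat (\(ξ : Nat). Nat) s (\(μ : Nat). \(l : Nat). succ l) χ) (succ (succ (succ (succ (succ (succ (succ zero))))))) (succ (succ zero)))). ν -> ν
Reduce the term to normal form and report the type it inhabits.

normal form:
  Pi (ν : Type0). ν -> ν
type:
  Type1
observation: 2 normal-order steps separate the term from its normal form.


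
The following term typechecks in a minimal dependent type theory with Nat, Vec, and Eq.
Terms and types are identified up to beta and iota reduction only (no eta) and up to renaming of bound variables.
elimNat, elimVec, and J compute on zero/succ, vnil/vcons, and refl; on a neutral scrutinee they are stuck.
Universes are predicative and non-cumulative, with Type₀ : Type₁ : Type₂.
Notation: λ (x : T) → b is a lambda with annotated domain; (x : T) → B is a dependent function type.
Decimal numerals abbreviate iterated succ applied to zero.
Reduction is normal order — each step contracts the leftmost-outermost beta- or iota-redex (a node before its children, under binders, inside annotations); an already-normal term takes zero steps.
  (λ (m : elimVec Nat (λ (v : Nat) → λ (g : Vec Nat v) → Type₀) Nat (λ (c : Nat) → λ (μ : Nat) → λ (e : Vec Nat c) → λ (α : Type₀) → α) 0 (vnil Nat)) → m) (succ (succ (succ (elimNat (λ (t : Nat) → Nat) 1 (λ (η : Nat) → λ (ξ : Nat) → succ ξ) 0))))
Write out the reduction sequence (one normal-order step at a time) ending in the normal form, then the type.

normal-order reduction sequence:
  (λ (m : elimVec Nat (λ (v : Nat) → λ (g : Vec Nat v) → Type₀) Nat (λ (c : Nat) → λ (μ : Nat) → λ (e : Vec Nat c) → λ (α : Type₀) → α) 0 (vnil Nat)) → m) (succ (succ (succ (elimNat (λ (t : Nat) → Nat) 1 (λ (η : Nat) → λ (ξ : Nat) → succ ξ) 0))))
  ~> succ (succ (succ (elimNat (λ (m : Nat) → Nat) 1 (λ (v : Nat) → λ (g : Nat) → succ g) 0)))
  ~> 4
type:
  Nat


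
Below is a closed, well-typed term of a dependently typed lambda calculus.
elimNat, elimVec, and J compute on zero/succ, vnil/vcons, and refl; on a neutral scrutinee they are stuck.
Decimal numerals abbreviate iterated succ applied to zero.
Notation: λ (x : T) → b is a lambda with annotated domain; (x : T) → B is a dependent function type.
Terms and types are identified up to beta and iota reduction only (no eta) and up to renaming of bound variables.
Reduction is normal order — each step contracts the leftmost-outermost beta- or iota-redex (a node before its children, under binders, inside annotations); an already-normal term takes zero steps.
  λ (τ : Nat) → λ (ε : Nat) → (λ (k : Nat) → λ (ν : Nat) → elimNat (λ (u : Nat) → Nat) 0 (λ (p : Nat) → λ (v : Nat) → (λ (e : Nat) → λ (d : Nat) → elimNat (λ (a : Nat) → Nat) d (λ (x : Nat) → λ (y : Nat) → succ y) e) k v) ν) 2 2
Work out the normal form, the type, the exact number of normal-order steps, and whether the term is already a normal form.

resulting normal form:
  λ (τ : Nat) → λ (ε : Nat) → 4
the term's type:
  (τ : Nat) → (ε : Nat) → Nat
steps to reach normal form (normal order): 27
term was already normal: no
first contracted redex: a beta-redex


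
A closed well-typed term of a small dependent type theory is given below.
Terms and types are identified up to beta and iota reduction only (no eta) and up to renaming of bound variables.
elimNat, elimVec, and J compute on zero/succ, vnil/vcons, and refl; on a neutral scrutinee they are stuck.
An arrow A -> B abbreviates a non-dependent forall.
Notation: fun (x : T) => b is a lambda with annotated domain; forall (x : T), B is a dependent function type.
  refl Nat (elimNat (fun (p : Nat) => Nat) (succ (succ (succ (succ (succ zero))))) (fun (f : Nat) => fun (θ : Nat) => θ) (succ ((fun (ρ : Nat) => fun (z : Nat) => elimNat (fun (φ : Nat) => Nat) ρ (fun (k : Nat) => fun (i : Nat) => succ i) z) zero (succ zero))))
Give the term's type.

type:
  Eq Nat (succ (succ (succ (succ (succ zero))))) (succ (succ (succ (succ (succ zero)))))


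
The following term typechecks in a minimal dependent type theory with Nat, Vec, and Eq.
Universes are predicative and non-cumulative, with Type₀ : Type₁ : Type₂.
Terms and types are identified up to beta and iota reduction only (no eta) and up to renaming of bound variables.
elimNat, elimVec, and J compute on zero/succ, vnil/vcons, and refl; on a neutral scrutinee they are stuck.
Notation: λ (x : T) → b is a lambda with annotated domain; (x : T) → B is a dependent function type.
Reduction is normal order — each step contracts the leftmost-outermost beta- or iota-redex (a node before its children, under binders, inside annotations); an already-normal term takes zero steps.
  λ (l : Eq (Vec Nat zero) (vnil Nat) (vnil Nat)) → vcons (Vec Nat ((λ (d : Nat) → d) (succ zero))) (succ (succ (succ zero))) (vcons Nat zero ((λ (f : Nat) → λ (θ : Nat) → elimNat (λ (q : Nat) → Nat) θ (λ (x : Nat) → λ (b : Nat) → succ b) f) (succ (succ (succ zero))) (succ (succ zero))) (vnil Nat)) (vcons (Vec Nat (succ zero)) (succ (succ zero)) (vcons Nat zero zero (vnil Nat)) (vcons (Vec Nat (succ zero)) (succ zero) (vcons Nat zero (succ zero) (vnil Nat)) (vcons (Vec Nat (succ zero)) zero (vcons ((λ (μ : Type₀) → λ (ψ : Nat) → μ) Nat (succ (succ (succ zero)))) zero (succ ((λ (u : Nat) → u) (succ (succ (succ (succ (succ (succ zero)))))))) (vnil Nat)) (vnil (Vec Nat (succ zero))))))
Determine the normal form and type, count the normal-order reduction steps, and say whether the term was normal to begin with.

resulting normal form:
  λ (l : Eq (Vec Nat zero) (vnil Nat) (vnil Nat)) → vcons (Vec Nat (succ zero)) (succ (succ (succ zero))) (vcons Nat zero (succ (succ (succ (succ (succ zero))))) (vnil Nat)) (vcons (Vec Nat (succ zero)) (succ (succ zero)) (vcons Nat zero zero (vnil Nat)) (vcons (Vec Nat (succ zero)) (succ zero) (vcons Nat zero (succ zero) (vnil Nat)) (vcons (Vec Nat (succ zero)) zero (vcons Nat zero (succ (succ (succ (succ (succ (succ (succ zero))))))) (vnil Nat)) (vnil (Vec Nat (succ zero))))))
inferred type:
  (l : Eq (Vec Nat zero) (vnil Nat) (vnil Nat)) → Vec (Vec Nat (succ zero)) (succ (succ (succ (succ zero))))
normal-order step count: 16
started in normal form: no
first contracted redex: a beta-redex


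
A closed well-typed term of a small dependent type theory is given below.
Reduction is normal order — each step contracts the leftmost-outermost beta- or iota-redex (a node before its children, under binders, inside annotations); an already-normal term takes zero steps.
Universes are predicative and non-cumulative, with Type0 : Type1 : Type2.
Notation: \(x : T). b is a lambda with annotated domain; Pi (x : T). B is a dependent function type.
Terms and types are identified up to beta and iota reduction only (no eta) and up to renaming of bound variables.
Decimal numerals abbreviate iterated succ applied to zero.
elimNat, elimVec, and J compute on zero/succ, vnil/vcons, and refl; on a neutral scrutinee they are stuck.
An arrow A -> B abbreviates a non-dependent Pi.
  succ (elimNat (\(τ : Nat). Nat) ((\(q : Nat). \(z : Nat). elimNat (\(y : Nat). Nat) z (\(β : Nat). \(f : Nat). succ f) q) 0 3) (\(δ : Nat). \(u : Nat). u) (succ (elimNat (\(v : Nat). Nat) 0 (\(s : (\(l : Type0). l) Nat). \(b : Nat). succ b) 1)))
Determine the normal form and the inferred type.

normal form:
  4
the term's type:
  Nat
observation: the leftmost-outermost redex is an elimNat iota-redex, and normalization takes 14 steps.


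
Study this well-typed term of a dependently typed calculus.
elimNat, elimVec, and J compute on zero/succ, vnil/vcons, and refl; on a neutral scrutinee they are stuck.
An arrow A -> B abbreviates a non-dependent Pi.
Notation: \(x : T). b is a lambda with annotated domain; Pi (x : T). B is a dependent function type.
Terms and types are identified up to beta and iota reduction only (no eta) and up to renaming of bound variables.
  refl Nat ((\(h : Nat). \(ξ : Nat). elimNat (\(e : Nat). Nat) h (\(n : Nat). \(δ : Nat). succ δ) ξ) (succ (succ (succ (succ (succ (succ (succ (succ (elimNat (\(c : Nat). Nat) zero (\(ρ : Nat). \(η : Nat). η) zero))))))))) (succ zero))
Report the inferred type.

inferred type:
  Eq Nat (succ (succ (succ (succ (succ (succ (succ (succ (succ zero))))))))) (succ (succ (succ (succ (succ (succ (succ (succ (succ zero)))))))))


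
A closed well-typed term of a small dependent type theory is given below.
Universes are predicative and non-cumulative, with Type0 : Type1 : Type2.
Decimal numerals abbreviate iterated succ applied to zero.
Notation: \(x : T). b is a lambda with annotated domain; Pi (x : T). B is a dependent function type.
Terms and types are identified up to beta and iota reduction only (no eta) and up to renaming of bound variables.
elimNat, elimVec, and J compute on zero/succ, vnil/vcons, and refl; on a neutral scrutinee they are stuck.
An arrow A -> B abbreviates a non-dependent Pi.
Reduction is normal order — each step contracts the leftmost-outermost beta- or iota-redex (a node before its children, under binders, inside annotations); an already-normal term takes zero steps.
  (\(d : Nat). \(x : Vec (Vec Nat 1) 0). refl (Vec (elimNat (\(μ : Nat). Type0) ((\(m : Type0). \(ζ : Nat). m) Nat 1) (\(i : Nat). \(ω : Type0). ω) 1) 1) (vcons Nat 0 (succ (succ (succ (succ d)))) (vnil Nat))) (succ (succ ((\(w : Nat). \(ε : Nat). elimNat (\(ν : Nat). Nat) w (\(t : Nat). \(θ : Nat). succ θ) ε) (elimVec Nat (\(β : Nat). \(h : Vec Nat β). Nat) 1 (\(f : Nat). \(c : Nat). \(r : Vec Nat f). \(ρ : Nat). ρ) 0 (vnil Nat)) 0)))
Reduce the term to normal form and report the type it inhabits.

reduced normal form:
  \(d : Vec (Vec Nat 1) 0). refl (Vec Nat 1) (vcons Nat 0 7 (vnil Nat))
inferred type:
  Vec (Vec Nat 1) 0 -> Eq (Vec Nat 1) (vcons Nat 0 7 (vnil Nat)) (vcons Nat 0 7 (vnil Nat))
observation: the leftmost-outermost redex is a beta-redex, and normalization takes 11 steps.


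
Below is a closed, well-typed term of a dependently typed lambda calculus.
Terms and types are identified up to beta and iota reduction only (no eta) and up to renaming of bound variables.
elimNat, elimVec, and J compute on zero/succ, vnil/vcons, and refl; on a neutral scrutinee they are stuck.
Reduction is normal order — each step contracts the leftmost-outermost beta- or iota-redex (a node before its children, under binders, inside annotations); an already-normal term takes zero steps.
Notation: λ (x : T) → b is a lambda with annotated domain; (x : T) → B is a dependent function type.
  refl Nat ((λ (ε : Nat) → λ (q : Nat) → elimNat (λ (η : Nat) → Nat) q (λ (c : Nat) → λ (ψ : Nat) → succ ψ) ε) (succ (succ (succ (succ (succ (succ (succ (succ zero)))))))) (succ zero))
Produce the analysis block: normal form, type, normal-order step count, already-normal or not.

resulting normal form:
  refl Nat (succ (succ (succ (succ (succ (succ (succ (succ (succ zero)))))))))
the term's type:
  Eq Nat (succ (succ (succ (succ (succ (succ (succ (succ (succ zero))))))))) (succ (succ (succ (succ (succ (succ (succ (succ (succ zero)))))))))
steps to reach normal form (normal order): 27
already normal: no
first contracted redex: a beta-redex


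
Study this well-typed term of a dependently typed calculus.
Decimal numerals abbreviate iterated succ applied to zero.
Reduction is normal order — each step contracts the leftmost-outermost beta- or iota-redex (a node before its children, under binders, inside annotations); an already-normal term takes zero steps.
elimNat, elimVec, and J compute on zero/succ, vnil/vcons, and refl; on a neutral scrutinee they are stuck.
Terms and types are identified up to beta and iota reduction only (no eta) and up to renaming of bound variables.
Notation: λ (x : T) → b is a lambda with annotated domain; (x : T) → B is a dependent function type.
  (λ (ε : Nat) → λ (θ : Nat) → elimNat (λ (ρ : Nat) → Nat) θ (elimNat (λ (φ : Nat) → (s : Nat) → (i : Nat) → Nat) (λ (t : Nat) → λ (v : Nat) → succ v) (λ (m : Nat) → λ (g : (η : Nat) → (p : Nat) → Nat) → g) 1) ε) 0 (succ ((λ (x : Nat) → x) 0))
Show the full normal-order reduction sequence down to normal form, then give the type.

reduction (normal order):
  (λ (ε : Nat) → λ (θ : Nat) → elimNat (λ (ρ : Nat) → Nat) θ (elimNat (λ (φ : Nat) → (s : Nat) → (i : Nat) → Nat) (λ (t : Nat) → λ (v : Nat) → succ v) (λ (m : Nat) → λ (g : (η : Nat) → (p : Nat) → Nat) → g) 1) ε) 0 (succ ((λ (x : Nat) → x) 0))
  ~> (λ (ε : Nat) → elimNat (λ (θ : Nat) → Nat) ε (elimNat (λ (ρ : Nat) → (φ : Nat) → (s : Nat) → Nat) (λ (i : Nat) → λ (t : Nat) → succ t) (λ (v : Nat) → λ (m : (g : Nat) → (η : Nat) → Nat) → m) 1) 0) (succ ((λ (p : Nat) → p) 0))
  ~> elimNat (λ (ε : Nat) → Nat) (succ ((λ (θ : Nat) → θ) 0)) (elimNat (λ (ρ : Nat) → (φ : Nat) → (s : Nat) → Nat) (λ (i : Nat) → λ (t : Nat) → succ t) (λ (v : Nat) → λ (m : (g : Nat) → (η : Nat) → Nat) → m) 1) 0
  ~> succ ((λ (ε : Nat) → ε) 0)
  ~> 1
inferred type:
  Nat


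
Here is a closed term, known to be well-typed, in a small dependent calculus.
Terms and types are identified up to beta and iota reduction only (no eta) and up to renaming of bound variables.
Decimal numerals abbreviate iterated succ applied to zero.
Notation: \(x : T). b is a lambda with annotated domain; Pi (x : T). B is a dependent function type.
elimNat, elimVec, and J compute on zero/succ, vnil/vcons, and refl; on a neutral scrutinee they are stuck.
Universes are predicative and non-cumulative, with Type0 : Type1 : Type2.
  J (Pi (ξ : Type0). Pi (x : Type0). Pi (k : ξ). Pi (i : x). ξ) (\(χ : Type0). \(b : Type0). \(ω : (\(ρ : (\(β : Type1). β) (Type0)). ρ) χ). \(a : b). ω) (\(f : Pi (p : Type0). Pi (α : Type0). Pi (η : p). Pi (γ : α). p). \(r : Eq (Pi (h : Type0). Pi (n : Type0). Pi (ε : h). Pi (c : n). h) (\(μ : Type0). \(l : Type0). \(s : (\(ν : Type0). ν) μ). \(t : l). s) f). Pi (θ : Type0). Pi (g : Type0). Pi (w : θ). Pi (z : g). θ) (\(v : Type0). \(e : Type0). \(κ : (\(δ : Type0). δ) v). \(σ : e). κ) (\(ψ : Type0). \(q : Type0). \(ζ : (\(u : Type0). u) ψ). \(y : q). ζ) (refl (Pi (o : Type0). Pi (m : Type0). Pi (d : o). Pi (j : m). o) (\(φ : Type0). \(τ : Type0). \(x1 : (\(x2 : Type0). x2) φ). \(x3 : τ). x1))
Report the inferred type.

the term's type:
  Pi (ξ : Type0). Pi (x : Type0). Pi (k : ξ). Pi (i : x). ξ


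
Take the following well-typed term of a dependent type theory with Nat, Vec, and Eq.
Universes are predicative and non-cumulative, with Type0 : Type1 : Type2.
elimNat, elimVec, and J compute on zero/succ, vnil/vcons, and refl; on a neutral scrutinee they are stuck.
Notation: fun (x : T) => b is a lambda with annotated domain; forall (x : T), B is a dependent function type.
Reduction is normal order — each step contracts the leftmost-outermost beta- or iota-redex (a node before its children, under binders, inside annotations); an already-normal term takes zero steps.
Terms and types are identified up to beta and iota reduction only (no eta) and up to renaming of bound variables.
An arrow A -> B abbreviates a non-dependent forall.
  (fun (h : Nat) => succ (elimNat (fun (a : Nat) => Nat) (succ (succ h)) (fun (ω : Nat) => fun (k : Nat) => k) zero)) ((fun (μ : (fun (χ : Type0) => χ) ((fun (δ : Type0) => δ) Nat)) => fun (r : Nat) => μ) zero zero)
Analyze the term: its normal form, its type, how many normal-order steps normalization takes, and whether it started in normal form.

reduced normal form:
  succ (succ (succ zero))
the term's type:
  Nat
normal-order step count: 4
term was already normal: no
first contracted redex: a beta-redex


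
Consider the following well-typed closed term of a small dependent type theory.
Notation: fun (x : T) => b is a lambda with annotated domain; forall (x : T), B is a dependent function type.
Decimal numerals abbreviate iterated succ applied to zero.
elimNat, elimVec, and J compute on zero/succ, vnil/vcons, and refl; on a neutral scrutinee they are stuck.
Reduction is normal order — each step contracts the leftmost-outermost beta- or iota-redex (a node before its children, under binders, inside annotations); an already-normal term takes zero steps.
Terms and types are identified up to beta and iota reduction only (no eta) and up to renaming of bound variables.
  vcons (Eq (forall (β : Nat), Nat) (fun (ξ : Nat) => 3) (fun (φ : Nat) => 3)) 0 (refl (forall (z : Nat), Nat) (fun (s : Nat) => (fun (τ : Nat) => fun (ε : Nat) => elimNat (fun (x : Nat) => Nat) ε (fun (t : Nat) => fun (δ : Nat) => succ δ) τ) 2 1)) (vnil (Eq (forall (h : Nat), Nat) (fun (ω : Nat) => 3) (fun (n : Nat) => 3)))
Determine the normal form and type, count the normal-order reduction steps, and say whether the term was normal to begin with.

reduced normal form:
  vcons (Eq (forall (β : Nat), Nat) (fun (ξ : Nat) => 3) (fun (φ : Nat) => 3)) 0 (refl (forall (z : Nat), Nat) (fun (s : Nat) => 3)) (vnil (Eq (forall (τ : Nat), Nat) (fun (ε : Nat) => 3) (fun (x : Nat) => 3)))
inferred type:
  Vec (Eq (forall (β : Nat), Nat) (fun (ξ : Nat) => 3) (fun (φ : Nat) => 3)) 1
normal-order step count: 9
started in normal form: no
first redex: a beta-redex


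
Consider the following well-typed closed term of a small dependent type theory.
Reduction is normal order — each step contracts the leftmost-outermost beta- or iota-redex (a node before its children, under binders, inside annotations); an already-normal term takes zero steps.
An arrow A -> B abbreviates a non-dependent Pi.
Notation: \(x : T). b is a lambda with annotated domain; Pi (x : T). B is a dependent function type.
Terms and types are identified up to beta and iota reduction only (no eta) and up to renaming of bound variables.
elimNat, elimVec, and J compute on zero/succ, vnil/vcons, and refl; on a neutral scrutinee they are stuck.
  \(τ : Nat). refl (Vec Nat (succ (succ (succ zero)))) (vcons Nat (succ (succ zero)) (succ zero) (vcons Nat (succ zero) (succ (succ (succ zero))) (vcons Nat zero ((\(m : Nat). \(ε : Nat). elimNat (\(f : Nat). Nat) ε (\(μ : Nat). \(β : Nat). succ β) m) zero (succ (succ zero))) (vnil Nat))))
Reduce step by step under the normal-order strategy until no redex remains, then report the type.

normal-order reduction sequence:
  \(τ : Nat). refl (Vec Nat (succ (succ (succ zero)))) (vcons Nat (succ (succ zero)) (succ zero) (vcons Nat (succ zero) (succ (succ (succ zero))) (vcons Nat zero ((\(m : Nat). \(ε : Nat). elimNat (\(f : Nat). Nat) ε (\(μ : Nat). \(β : Nat). succ β) m) zero (succ (succ zero))) (vnil Nat))))
  ~> \(τ : Nat). refl (Vec Nat (succ (succ (succ zero)))) (vcons Nat (succ (succ zero)) (succ zero) (vcons Nat (succ zero) (succ (succ (succ zero))) (vcons Nat zero ((\(m : Nat). elimNat (\(ε : Nat). Nat) m (\(f : Nat). \(μ : Nat). succ μ) zero) (succ (succ zero))) (vnil Nat))))
  ~> \(τ : Nat). refl (Vec Nat (succ (succ (succ zero)))) (vcons Nat (succ (succ zero)) (succ zero) (vcons Nat (succ zero) (succ (succ (succ zero))) (vcons Nat zero (elimNat (\(m : Nat). Nat) (succ (succ zero)) (\(ε : Nat). \(f : Nat). succ f) zero) (vnil Nat))))
  ~> \(τ : Nat). refl (Vec Nat (succ (succ (succ zero)))) (vcons Nat (succ (succ zero)) (succ zero) (vcons Nat (succ zero) (succ (succ (succ zero))) (vcons Nat zero (succ (succ zero)) (vnil Nat))))
type:
  Nat -> Eq (Vec Nat (succ (succ (succ zero)))) (vcons Nat (succ (succ zero)) (succ zero) (vcons Nat (succ zero) (succ (succ (succ zero))) (vcons Nat zero (succ (succ zero)) (vnil Nat)))) (vcons Nat (succ (succ zero)) (succ zero) (vcons Nat (succ zero) (succ (succ (succ zero))) (vcons Nat zero (succ (succ zero)) (vnil Nat))))


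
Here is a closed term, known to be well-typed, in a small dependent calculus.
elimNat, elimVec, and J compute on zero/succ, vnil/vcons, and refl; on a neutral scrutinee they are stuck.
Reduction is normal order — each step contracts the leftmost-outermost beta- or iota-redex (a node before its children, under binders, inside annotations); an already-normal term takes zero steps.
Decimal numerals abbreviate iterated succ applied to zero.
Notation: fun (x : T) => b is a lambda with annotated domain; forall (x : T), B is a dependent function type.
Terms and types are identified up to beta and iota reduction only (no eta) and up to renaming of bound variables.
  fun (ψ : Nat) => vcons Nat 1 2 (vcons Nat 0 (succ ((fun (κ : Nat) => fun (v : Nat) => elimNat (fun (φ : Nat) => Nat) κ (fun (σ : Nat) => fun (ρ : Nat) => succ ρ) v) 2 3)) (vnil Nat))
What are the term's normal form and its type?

resulting normal form:
  fun (ψ : Nat) => vcons Nat 1 2 (vcons Nat 0 6 (vnil Nat))
the term's type:
  forall (ψ : Nat), Vec Nat 2
observation: normalization takes exactly 12 steps under the normal-order strategy.


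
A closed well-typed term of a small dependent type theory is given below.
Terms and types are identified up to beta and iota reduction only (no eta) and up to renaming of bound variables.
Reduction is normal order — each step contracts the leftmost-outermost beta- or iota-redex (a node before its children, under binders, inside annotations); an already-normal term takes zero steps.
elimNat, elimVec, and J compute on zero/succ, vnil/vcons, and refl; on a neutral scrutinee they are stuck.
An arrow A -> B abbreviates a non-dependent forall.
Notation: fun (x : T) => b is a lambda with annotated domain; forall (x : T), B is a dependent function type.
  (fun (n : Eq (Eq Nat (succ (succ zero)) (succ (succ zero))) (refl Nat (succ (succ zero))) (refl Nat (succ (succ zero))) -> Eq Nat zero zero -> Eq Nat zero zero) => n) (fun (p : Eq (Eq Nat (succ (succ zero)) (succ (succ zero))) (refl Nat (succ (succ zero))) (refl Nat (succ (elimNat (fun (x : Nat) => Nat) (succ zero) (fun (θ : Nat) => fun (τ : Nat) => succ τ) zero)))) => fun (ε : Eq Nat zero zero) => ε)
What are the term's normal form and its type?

normal form:
  fun (n : Eq (Eq Nat (succ (succ zero)) (succ (succ zero))) (refl Nat (succ (succ zero))) (refl Nat (succ (succ zero)))) => fun (p : Eq Nat zero zero) => p
inferred type:
  Eq (Eq Nat (succ (succ zero)) (succ (succ zero))) (refl Nat (succ (succ zero))) (refl Nat (succ (succ zero))) -> Eq Nat zero zero -> Eq Nat zero zero
observation: the first redex contracted is a beta-redex; the normal form is reached in 2 normal-order steps.


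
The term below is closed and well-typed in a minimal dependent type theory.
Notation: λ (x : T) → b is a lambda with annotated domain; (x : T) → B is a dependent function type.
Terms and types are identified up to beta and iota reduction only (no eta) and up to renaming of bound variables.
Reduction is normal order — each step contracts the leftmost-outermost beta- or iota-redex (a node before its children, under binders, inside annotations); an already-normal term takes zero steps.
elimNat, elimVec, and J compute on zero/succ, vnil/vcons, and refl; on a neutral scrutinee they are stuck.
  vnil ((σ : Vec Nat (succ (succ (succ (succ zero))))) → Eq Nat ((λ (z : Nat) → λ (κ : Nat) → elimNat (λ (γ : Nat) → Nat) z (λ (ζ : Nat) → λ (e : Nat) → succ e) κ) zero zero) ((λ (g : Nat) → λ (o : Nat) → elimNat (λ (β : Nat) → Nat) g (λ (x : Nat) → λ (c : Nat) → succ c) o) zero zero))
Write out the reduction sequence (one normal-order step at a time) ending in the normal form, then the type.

reduction (normal order):
  vnil ((σ : Vec Nat (succ (succ (succ (succ zero))))) → Eq Nat ((λ (z : Nat) → λ (κ : Nat) → elimNat (λ (γ : Nat) → Nat) z (λ (ζ : Nat) → λ (e : Nat) → succ e) κ) zero zero) ((λ (g : Nat) → λ (o : Nat) → elimNat (λ (β : Nat) → Nat) g (λ (x : Nat) → λ (c : Nat) → succ c) o) zero zero))
  ~> vnil ((σ : Vec Nat (succ (succ (succ (succ zero))))) → Eq Nat ((λ (z : Nat) → elimNat (λ (κ : Nat) → Nat) zero (λ (γ : Nat) → λ (ζ : Nat) → succ ζ) z) zero) ((λ (e : Nat) → λ (g : Nat) → elimNat (λ (o : Nat) → Nat) e (λ (β : Nat) → λ (x : Nat) → succ x) g) zero zero))
  ~> vnil ((σ : Vec Nat (succ (succ (succ (succ zero))))) → Eq Nat (elimNat (λ (z : Nat) → Nat) zero (λ (κ : Nat) → λ (γ : Nat) → succ γ) zero) ((λ (ζ : Nat) → λ (e : Nat) → elimNat (λ (g : Nat) → Nat) ζ (λ (o : Nat) → λ (β : Nat) → succ β) e) zero zero))
  ~> vnil ((σ : Vec Nat (succ (succ (succ (succ zero))))) → Eq Nat zero ((λ (z : Nat) → λ (κ : Nat) → elimNat (λ (γ : Nat) → Nat) z (λ (ζ : Nat) → λ (e : Nat) → succ e) κ) zero zero))
  ~> vnil ((σ : Vec Nat (succ (succ (succ (succ zero))))) → Eq Nat zero ((λ (z : Nat) → elimNat (λ (κ : Nat) → Nat) zero (λ (γ : Nat) → λ (ζ : Nat) → succ ζ) z) zero))
  ~> vnil ((σ : Vec Nat (succ (succ (succ (succ zero))))) → Eq Nat zero (elimNat (λ (z : Nat) → Nat) zero (λ (κ : Nat) → λ (γ : Nat) → succ γ) zero))
  ~> vnil ((σ : Vec Nat (succ (succ (succ (succ zero))))) → Eq Nat zero zero)
inferred type:
  Vec ((σ : Vec Nat (succ (succ (succ (succ zero))))) → Eq Nat zero zero) zero


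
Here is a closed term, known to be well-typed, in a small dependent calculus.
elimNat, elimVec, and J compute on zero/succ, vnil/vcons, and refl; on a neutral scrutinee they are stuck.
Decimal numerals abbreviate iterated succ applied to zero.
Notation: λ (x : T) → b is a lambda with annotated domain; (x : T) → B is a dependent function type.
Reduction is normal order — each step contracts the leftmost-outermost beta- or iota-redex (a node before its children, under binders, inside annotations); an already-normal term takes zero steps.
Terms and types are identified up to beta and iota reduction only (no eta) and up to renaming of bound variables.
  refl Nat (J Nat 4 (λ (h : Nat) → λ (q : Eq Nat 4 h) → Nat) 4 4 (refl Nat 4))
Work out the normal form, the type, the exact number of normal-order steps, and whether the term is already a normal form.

resulting normal form:
  refl Nat 4
inferred type:
  Eq Nat 4 4
normal-order step count: 1
term was already normal: no
first contracted redex: a J iota-redex


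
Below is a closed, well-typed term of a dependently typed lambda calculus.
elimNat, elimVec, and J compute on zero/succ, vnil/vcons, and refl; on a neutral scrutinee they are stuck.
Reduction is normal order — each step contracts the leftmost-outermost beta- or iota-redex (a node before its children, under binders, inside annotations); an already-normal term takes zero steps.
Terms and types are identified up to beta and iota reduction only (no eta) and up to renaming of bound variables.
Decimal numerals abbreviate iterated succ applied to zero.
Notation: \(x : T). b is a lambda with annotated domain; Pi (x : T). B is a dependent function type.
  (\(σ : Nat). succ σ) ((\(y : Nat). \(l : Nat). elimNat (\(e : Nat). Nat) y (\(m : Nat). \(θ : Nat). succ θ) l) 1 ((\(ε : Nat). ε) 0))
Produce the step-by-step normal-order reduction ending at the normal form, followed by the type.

reduction (normal order):
  (\(σ : Nat). succ σ) ((\(y : Nat). \(l : Nat). elimNat (\(e : Nat). Nat) y (\(m : Nat). \(θ : Nat). succ θ) l) 1 ((\(ε : Nat). ε) 0))
  ~> succ ((\(σ : Nat). \(y : Nat). elimNat (\(l : Nat). Nat) σ (\(e : Nat). \(m : Nat). succ m) y) 1 ((\(θ : Nat). θ) 0))
  ~> succ ((\(σ : Nat). elimNat (\(y : Nat). Nat) 1 (\(l : Nat). \(e : Nat). succ e) σ) ((\(m : Nat). m) 0))
  ~> succ (elimNat (\(σ : Nat). Nat) 1 (\(y : Nat). \(l : Nat). succ l) ((\(e : Nat). e) 0))
  ~> succ (elimNat (\(σ : Nat). Nat) 1 (\(y : Nat). \(l : Nat). succ l) 0)
  ~> 2
type:
  Nat


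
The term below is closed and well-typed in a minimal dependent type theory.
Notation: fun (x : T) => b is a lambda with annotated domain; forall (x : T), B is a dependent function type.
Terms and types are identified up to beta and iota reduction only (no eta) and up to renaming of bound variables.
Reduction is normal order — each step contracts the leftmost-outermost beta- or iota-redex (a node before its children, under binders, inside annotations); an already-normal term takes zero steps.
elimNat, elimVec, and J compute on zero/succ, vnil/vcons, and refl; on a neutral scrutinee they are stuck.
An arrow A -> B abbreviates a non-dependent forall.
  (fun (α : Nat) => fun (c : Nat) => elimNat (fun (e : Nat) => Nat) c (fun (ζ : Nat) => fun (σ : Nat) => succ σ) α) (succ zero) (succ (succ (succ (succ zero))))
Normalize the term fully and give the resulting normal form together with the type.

normal form:
  succ (succ (succ (succ (succ zero))))
type:
  Nat
observation: 6 normal-order steps normalize the term, beginning with a beta-redex.


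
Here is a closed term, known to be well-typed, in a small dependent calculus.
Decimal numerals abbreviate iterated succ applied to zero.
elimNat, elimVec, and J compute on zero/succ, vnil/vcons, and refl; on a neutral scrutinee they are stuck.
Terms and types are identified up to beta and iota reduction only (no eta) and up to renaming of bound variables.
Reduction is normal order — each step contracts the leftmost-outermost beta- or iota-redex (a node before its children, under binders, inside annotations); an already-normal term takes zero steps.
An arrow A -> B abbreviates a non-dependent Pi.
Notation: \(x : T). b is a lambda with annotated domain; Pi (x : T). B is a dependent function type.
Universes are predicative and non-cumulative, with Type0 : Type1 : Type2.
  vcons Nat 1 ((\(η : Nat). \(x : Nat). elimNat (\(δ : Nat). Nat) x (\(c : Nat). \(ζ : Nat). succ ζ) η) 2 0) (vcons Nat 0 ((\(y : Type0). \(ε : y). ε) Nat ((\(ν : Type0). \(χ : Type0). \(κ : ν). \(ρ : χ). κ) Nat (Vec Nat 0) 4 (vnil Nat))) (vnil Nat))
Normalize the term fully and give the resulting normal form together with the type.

reduced normal form:
  vcons Nat 1 2 (vcons Nat 0 4 (vnil Nat))
inferred type:
  Vec Nat 2
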